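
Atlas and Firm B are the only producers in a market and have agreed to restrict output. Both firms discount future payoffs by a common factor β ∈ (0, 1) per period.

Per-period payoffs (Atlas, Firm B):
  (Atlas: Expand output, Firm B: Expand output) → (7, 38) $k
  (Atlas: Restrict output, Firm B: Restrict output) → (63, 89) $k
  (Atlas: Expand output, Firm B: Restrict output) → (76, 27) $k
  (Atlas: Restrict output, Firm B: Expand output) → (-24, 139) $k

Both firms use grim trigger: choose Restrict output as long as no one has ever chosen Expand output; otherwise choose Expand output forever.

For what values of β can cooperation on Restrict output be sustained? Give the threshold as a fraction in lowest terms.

Atlas's threshold: (76−63)/(76−7) = 13/69.
Firm B's threshold: (139−89)/(139−38) = 50/101.
13/69 < 50/101, so Firm B binds and β* = 50/101.

50/101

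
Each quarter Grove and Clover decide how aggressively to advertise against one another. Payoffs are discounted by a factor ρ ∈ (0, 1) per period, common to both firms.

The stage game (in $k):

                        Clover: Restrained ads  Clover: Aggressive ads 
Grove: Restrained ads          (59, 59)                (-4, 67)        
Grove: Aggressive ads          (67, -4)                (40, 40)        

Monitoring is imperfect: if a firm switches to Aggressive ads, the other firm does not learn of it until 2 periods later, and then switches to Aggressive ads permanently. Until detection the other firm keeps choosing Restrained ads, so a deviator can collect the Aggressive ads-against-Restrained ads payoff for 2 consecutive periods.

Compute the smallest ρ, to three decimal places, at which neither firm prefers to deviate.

0.544

Deviating for the 2 undetected periods gains 67−59 = 8 per period over cooperation, then loses 59−40 = 19 per period forever once punishment starts.
Gain: 8(1 + ρ + … + ρ^1); loss: 19·ρ^2/(1−ρ).
No profitable deviation ⇔ 8(1−ρ^2) ≤ 19·ρ^2, i.e. ρ^2 ≥ 8/(8+19) = 8/27.
Hence ρ ≥ (8/27)^(1/2) ≈ 0.544.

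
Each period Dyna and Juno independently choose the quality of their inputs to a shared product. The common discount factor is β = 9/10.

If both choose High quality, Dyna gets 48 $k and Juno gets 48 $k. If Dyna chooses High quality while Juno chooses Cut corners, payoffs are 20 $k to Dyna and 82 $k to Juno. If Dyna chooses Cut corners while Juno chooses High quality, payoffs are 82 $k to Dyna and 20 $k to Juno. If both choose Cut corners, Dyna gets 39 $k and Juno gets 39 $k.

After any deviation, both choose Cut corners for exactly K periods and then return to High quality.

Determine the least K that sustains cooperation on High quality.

6

Need Σ_{k=1}^{K} β^k ≥ (82−48)/(48−39) = 3.7778 at β = 9/10.
At K = 5 the sum is 3.6856 < 3.7778; at K = 6 it is 4.2170 ≥ 3.7778.
So the minimum punishment length is K = 6.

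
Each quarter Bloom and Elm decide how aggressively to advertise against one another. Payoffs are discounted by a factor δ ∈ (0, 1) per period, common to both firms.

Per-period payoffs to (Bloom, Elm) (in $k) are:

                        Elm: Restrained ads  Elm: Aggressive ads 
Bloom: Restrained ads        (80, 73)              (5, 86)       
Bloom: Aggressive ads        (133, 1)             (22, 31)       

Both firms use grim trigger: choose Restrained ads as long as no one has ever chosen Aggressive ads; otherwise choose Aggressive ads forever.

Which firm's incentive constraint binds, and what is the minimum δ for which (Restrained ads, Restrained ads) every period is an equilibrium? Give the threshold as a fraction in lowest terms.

Bloom: cooperation gives 80 each period; deviation gives 133 once then 22 forever.
  80/(1−δ) ≥ 133 + 22δ/(1−δ) ⇒ δ ≥ 53/111.
Elm: cooperation gives 73 each period; deviation gives 86 once then 31 forever.
  δ ≥ 13/55.
Both must hold, so the binding constraint is Bloom's: δ ≥ 53/111.

Bloom; δ ≥ 53/111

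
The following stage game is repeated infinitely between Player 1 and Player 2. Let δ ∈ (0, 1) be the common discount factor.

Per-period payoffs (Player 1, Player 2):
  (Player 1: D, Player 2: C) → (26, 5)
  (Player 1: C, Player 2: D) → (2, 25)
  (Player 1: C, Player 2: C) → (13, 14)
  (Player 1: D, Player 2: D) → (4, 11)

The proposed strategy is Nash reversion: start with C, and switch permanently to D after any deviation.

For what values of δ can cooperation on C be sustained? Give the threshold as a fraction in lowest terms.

11/14

Player 1: cooperation gives 13 each period; deviation gives 26 once then 4 forever.
  13/(1−δ) ≥ 26 + 4δ/(1−δ) ⇒ δ ≥ 13/22.
Player 2: cooperation gives 14 each period; deviation gives 25 once then 11 forever.
  δ ≥ 11/14.
Both must hold, so the binding constraint is Player 2's: δ ≥ 11/14.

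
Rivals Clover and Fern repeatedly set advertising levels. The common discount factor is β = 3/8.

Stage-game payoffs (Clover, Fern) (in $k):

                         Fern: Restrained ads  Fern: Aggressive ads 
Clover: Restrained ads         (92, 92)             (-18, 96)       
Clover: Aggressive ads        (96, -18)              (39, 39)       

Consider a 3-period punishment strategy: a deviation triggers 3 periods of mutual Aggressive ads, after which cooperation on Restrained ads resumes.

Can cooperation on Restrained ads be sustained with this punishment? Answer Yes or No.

Yes

IC: β+…+β^3 ≥ (96−92)/(92−39) = 4/53.
At β = 3/8: partial sum = 0.5684 ≥ 0.0755. Cooperation sustainable.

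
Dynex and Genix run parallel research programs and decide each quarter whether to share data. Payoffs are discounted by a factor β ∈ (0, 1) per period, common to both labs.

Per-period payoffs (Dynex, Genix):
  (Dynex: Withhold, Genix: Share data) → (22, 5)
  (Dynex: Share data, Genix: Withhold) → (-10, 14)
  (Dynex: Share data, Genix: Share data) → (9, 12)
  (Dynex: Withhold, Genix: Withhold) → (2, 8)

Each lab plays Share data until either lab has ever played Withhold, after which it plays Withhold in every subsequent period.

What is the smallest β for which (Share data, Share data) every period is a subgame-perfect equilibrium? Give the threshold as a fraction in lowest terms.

For Dynex: deviation gain 22−9 = 13, per-period punishment loss 9−2 = 7. IC gives β ≥ 13/20.
For Genix: gain 2, loss 4 per period, so β ≥ 2/6 = 1/3.
The tighter constraint is Dynex's, so cooperation needs β ≥ 13/20.

13/20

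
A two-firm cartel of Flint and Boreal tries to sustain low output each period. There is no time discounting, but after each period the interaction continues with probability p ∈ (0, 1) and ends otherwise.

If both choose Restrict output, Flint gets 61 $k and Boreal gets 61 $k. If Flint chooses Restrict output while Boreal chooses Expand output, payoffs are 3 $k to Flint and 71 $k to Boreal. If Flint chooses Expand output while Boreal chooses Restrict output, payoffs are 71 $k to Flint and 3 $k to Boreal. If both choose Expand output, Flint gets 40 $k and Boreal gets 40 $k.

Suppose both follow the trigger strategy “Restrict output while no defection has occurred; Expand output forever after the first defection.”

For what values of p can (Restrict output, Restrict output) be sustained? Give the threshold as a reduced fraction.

10/31

With no time discounting, the continuation probability p plays the role of the discount factor.
Grim-trigger IC: 61/(1−p) ≥ 71 + 40p/(1−p) ⇒ p ≥ (71−61)/(71−40) = 10/31.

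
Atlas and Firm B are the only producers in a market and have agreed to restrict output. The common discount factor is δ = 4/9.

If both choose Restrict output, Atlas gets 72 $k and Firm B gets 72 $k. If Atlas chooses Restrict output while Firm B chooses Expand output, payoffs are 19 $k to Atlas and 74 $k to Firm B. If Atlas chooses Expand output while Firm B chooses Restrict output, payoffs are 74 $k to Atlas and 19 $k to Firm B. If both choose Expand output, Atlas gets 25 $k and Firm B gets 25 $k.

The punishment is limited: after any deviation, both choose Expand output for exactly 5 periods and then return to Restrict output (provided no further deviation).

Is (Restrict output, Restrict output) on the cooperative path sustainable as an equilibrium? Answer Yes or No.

Yes

Comparing payoff streams over the 6 periods until play realigns: cooperate → 72(1+δ+…+δ^5); deviate → 74 + 25(δ+…+δ^5).
Cooperation is sustained iff (72−25)(δ+…+δ^5) ≥ 74−72.
δ+…+δ^5 = 4/9·(1−(4/9)^5)/(1−4/9) = 0.7861, and (74−72)/(72−25) = 0.0426.
0.7861 ≥ 0.0426, so cooperation is sustainable.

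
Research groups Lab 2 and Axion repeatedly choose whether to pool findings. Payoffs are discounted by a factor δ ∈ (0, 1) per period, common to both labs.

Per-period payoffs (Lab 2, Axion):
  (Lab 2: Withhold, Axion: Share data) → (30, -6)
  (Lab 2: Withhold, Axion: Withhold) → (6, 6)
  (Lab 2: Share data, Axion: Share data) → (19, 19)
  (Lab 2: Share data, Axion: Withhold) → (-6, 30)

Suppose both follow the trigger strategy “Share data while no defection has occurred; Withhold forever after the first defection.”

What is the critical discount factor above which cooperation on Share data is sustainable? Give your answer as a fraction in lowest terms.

11/24

19/(1−δ) ≥ 30 + 6δ/(1−δ)
19 ≥ 30 − 24δ
δ ≥ 11/24.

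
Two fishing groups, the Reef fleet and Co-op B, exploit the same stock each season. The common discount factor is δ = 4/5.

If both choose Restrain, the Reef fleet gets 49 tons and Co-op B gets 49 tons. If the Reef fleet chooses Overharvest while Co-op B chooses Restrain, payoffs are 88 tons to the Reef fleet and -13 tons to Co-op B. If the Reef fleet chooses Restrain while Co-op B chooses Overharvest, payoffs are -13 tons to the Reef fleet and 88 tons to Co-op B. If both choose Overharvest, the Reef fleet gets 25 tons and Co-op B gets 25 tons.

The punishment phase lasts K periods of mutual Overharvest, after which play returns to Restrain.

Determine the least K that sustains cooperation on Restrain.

3

IC: δ(1−δ^K)/(1−δ) ≥ (88−49)/(49−25) = 13/8.
With δ = 4/5: need 1 − δ^K ≥ 13/8·(1−4/5)/(4/5), i.e. δ^K ≤ 0.5938.
Since (4/5)^2 = 0.6400 and (4/5)^3 = 0.5120, the smallest such K is 3.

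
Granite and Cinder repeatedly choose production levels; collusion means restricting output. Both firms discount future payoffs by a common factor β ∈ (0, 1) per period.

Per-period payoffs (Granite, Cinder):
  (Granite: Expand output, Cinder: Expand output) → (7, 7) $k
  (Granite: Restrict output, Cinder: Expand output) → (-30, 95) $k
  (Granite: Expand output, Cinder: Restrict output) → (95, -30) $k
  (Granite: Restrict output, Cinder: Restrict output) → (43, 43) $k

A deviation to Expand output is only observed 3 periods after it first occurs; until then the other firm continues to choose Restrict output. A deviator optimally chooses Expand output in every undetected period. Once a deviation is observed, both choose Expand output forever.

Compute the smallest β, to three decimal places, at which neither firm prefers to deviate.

0.839

Deviating for the 3 undetected periods gains 95−43 = 52 per period over cooperation, then loses 43−7 = 36 per period forever once punishment starts.
Gain: 52(1 + β + … + β^2); loss: 36·β^3/(1−β).
No profitable deviation ⇔ 52(1−β^3) ≤ 36·β^3, i.e. β^3 ≥ 52/(52+36) = 13/22.
Hence β ≥ (13/22)^(1/3) ≈ 0.839.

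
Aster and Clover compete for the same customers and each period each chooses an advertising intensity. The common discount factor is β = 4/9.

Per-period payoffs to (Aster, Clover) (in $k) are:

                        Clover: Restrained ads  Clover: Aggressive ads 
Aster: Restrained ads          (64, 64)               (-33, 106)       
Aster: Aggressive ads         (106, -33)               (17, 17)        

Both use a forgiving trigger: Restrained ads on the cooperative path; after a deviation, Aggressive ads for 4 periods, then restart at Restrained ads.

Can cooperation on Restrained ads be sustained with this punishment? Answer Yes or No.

No

A one-shot deviation gives 106 now, then 17 for 4 periods, then back to 64.
Gain from deviating: (106−64) today; loss: (64−17) in each of the next 4 periods.
No-deviation condition: (64−17)(β+…+β^4) ≥ 106−64, i.e. β+…+β^4 ≥ 42/47.
At β = 4/9: β+…+β^4 = 0.7688 < 0.8936.
So cooperation is not sustainable.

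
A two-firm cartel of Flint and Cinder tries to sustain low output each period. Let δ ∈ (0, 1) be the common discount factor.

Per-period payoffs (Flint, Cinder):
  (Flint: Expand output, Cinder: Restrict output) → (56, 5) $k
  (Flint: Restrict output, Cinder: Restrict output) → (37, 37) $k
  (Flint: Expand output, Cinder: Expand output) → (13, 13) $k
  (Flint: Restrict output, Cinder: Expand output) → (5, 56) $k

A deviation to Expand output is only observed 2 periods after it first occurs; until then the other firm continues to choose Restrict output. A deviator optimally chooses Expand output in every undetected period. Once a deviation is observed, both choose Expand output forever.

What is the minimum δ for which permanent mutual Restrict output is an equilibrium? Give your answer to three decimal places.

0.665

A deviator earns 56 for 2 periods, then 13 forever; cooperating earns 37 forever. Multiplying the IC by (1−δ):
37 ≥ 56(1−δ^2) + 13δ^2, so 43·δ^2 ≥ 19 and δ^2 ≥ 19/43.
δ ≥ (19/43)^(1/2) ≈ 0.665.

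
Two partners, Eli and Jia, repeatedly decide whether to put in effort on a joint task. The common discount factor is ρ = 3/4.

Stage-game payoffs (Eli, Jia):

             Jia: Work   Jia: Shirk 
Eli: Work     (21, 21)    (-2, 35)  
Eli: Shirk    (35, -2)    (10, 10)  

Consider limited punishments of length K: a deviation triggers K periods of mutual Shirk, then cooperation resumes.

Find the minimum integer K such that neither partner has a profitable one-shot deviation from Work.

Need Σ_{k=1}^{K} ρ^k ≥ (35−21)/(21−10) = 1.2727 at ρ = 3/4.
At K = 1 the sum is 0.7500 < 1.2727; at K = 2 it is 1.3125 ≥ 1.2727.
So the minimum punishment length is K = 2.

2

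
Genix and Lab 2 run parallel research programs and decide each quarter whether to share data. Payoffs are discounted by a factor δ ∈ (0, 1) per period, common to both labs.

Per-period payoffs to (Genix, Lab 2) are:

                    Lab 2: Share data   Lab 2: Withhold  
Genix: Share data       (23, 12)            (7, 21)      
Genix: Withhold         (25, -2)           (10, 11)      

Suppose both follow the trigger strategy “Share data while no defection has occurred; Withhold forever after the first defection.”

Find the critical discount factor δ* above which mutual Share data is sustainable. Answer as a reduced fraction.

Genix: cooperation gives 23 each period; deviation gives 25 once then 10 forever.
  23/(1−δ) ≥ 25 + 10δ/(1−δ) ⇒ δ ≥ 2/15.
Lab 2: cooperation gives 12 each period; deviation gives 21 once then 11 forever.
  δ ≥ 9/10.
Both must hold, so the binding constraint is Lab 2's: δ ≥ 9/10.

9/10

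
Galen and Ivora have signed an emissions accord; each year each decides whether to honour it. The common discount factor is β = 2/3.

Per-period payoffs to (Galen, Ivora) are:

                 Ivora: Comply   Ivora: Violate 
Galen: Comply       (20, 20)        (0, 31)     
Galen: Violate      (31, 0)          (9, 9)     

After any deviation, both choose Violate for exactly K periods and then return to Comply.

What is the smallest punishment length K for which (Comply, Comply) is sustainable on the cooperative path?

2

Need Σ_{k=1}^{K} β^k ≥ (31−20)/(20−9) = 1.0000 at β = 2/3.
At K = 1 the sum is 0.6667 < 1.0000; at K = 2 it is 1.1111 ≥ 1.0000.
So the minimum punishment length is K = 2.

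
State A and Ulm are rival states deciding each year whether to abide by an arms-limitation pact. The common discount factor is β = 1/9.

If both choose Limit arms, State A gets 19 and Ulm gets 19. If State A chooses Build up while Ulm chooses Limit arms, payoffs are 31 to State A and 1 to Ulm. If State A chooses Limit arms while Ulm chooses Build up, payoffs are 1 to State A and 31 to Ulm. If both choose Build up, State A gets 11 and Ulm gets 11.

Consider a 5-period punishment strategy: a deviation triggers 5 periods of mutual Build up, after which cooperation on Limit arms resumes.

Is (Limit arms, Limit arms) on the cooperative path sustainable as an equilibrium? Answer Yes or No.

A one-shot deviation gives 31 now, then 11 for 5 periods, then back to 19.
Gain from deviating: (31−19) today; loss: (19−11) in each of the next 5 periods.
No-deviation condition: (19−11)(β+…+β^5) ≥ 31−19, i.e. β+…+β^5 ≥ 3/2.
At β = 1/9: β+…+β^5 = 0.1250 < 1.5000.
So cooperation is not sustainable.

No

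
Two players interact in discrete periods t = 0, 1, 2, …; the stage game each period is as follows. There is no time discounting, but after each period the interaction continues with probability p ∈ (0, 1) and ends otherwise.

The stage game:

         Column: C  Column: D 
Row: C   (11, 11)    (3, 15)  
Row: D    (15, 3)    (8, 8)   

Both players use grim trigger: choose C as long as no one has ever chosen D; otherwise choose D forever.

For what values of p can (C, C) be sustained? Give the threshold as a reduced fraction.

4/7

With no time discounting, the continuation probability p plays the role of the discount factor.
Grim-trigger IC: 11/(1−p) ≥ 15 + 8p/(1−p) ⇒ p ≥ (15−11)/(15−8) = 4/7.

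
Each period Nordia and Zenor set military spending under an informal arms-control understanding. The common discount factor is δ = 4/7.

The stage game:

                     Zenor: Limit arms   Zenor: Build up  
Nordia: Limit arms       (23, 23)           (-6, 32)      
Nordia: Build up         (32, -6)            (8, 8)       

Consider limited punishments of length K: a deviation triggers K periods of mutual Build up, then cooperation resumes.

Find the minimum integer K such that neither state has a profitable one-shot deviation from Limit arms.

2

IC: δ(1−δ^K)/(1−δ) ≥ (32−23)/(23−8) = 3/5.
With δ = 4/7: need 1 − δ^K ≥ 3/5·(1−4/7)/(4/7), i.e. δ^K ≤ 0.5500.
Since (4/7)^1 = 0.5714 and (4/7)^2 = 0.3265, the smallest such K is 2.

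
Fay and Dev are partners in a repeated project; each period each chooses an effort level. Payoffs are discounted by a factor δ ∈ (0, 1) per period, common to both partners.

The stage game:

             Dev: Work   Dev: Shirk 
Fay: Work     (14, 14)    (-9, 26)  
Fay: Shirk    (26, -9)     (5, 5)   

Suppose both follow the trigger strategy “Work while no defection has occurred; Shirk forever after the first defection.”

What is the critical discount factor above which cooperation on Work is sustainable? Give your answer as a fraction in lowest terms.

4/7

Under grim trigger the critical discount factor is (T−C)/(T−P) with T = 26, C = 14, P = 5.
δ* = (26−14)/(26−5) = 12/21 = 4/7.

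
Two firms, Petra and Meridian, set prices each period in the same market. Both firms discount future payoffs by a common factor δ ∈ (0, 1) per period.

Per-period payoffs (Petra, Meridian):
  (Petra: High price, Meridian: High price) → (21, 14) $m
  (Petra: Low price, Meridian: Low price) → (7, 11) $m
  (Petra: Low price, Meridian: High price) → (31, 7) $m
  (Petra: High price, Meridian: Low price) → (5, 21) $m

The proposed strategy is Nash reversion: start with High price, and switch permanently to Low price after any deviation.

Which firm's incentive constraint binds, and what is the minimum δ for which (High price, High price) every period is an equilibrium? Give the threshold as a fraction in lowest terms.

Meridian; δ ≥ 7/10

Petra's threshold: (31−21)/(31−7) = 5/12.
Meridian's threshold: (21−14)/(21−11) = 7/10.
5/12 < 7/10, so Meridian binds and δ* = 7/10.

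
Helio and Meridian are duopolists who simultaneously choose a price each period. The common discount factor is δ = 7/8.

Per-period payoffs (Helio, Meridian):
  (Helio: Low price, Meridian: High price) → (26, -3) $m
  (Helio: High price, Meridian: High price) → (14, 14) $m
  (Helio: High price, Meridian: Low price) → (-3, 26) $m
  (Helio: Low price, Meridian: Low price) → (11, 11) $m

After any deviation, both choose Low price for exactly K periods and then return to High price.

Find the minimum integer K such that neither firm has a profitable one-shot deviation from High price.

7

No profitable deviation requires (14−11)(δ+…+δ^K) ≥ 26−14, i.e. δ+…+δ^K ≥ 4 ≈ 4.0000.
With δ = 7/8, the partial sums are K=1: 0.8750, K=2: 1.6406, …, K=5: 3.4096, K=6: 3.8584, K=7: 4.2511.
K = 7 is the first length at which the sum reaches 4.0000.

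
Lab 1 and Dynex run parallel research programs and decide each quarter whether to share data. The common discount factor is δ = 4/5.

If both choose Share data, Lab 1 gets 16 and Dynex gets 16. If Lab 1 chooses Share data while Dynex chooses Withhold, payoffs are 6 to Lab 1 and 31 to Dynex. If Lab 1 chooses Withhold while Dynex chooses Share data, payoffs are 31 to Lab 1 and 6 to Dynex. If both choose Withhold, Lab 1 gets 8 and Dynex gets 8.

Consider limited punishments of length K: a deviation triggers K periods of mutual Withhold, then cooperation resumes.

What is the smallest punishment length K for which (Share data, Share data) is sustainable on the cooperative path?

3

Need Σ_{k=1}^{K} δ^k ≥ (31−16)/(16−8) = 1.8750 at δ = 4/5.
At K = 2 the sum is 1.4400 < 1.8750; at K = 3 it is 1.9520 ≥ 1.8750.
So the minimum punishment length is K = 3.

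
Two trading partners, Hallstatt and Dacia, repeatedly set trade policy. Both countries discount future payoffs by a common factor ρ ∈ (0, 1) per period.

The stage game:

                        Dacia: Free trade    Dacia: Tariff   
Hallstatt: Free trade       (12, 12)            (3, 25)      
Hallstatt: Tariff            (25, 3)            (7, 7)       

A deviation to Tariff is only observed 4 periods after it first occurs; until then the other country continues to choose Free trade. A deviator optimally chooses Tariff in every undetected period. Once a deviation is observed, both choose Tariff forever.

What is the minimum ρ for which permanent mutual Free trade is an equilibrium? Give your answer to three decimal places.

Deviating for the 4 undetected periods gains 25−12 = 13 per period over cooperation, then loses 12−7 = 5 per period forever once punishment starts.
Gain: 13(1 + ρ + … + ρ^3); loss: 5·ρ^4/(1−ρ).
No profitable deviation ⇔ 13(1−ρ^4) ≤ 5·ρ^4, i.e. ρ^4 ≥ 13/(13+5) = 13/18.
Hence ρ ≥ (13/18)^(1/4) ≈ 0.922.

0.922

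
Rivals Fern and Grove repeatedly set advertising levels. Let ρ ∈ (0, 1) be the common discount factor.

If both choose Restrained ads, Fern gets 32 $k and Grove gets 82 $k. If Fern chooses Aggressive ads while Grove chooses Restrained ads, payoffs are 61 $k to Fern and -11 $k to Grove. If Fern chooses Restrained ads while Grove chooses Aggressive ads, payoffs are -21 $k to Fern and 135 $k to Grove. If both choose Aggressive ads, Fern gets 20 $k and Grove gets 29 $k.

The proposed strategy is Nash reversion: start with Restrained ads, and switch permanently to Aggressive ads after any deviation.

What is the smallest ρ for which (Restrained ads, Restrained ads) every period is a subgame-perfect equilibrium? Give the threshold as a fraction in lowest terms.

Fern: cooperation gives 32 each period; deviation gives 61 once then 20 forever.
  32/(1−ρ) ≥ 61 + 20ρ/(1−ρ) ⇒ ρ ≥ 29/41.
Grove: cooperation gives 82 each period; deviation gives 135 once then 29 forever.
  ρ ≥ 53/106 = 1/2.
Both must hold, so the binding constraint is Fern's: ρ ≥ 29/41.

29/41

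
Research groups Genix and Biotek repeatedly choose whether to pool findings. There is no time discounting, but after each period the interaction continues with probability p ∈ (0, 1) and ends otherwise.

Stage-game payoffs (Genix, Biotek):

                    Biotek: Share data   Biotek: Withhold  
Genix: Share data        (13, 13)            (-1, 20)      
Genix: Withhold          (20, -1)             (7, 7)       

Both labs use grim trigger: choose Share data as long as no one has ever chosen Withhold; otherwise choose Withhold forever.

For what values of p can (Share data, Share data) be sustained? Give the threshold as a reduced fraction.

7/13

With no time discounting, the continuation probability p plays the role of the discount factor.
Grim-trigger IC: 13/(1−p) ≥ 20 + 7p/(1−p) ⇒ p ≥ (20−13)/(20−7) = 7/13.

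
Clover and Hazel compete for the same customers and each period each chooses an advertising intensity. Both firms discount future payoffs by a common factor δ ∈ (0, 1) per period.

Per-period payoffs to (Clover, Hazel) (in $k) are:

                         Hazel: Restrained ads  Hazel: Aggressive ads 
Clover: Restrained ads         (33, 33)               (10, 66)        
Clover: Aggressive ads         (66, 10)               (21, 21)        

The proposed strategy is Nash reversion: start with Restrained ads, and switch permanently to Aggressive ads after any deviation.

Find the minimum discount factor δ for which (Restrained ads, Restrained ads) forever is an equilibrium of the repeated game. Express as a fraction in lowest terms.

11/15

33/(1−δ) ≥ 66 + 21δ/(1−δ)
33 ≥ 66 − 45δ
δ ≥ 33/45 = 11/15.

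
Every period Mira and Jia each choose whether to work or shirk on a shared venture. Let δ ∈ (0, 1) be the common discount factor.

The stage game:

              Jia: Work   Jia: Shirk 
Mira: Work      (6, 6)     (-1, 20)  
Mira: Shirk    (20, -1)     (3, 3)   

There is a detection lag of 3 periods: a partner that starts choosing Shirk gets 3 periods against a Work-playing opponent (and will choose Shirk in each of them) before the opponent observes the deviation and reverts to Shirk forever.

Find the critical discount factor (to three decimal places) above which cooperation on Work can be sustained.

Deviating for the 3 undetected periods gains 20−6 = 14 per period over cooperation, then loses 6−3 = 3 per period forever once punishment starts.
Gain: 14(1 + δ + … + δ^2); loss: 3·δ^3/(1−δ).
No profitable deviation ⇔ 14(1−δ^3) ≤ 3·δ^3, i.e. δ^3 ≥ 14/(14+3) = 14/17.
Hence δ ≥ (14/17)^(1/3) ≈ 0.937.

0.937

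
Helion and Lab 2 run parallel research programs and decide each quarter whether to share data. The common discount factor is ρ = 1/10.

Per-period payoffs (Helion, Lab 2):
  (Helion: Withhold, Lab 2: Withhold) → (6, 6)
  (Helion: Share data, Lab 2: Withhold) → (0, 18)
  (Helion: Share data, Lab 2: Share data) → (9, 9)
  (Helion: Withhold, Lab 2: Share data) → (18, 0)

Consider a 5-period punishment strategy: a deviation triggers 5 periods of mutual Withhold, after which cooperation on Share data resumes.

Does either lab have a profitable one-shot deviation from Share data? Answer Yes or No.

Yes

IC: ρ+…+ρ^5 ≥ (18−9)/(9−6) = 3.
At ρ = 1/10: partial sum = 0.1111 < 3.0000. Cooperation not sustainable.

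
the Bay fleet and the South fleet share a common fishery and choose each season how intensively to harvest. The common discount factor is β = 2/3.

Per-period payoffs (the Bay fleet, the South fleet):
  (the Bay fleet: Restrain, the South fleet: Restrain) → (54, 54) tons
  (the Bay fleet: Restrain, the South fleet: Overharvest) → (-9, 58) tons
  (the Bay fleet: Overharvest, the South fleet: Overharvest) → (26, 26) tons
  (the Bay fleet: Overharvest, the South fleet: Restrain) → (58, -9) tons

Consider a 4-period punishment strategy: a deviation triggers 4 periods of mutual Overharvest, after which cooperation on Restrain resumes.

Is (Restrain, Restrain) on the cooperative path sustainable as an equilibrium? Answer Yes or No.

Yes

A one-shot deviation gives 58 now, then 26 for 4 periods, then back to 54.
Gain from deviating: (58−54) today; loss: (54−26) in each of the next 4 periods.
No-deviation condition: (54−26)(β+…+β^4) ≥ 58−54, i.e. β+…+β^4 ≥ 1/7.
At β = 2/3: β+…+β^4 = 1.6049 ≥ 0.1429.
So cooperation is sustainable.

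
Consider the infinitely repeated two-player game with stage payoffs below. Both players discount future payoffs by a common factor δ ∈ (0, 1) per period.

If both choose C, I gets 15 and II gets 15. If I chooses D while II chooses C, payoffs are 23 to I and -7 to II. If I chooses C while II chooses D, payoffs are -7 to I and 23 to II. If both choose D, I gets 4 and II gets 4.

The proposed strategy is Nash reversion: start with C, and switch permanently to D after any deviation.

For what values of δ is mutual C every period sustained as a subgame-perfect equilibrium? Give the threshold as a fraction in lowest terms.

8/19

One-period gain from deviating is 23 − 15 = 8. The loss is 15 − 4 = 11 in every subsequent period, with present value 11·δ/(1−δ).
Deviation is unprofitable when 11·δ/(1−δ) ≥ 8, i.e. δ/(1−δ) ≥ 8/11.
Equivalently δ ≥ 8/(8+11) = 8/19.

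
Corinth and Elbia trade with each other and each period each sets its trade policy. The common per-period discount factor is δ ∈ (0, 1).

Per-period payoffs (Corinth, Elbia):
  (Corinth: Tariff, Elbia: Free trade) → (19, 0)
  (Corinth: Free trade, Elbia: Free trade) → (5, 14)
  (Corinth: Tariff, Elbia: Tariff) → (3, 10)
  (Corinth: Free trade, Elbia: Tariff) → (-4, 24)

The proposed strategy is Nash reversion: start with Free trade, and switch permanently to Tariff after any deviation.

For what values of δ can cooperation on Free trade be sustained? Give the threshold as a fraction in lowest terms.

Corinth's threshold: (19−5)/(19−3) = 7/8.
Elbia's threshold: (24−14)/(24−10) = 5/7.
7/8 > 5/7, so Corinth binds and δ* = 7/8.

7/8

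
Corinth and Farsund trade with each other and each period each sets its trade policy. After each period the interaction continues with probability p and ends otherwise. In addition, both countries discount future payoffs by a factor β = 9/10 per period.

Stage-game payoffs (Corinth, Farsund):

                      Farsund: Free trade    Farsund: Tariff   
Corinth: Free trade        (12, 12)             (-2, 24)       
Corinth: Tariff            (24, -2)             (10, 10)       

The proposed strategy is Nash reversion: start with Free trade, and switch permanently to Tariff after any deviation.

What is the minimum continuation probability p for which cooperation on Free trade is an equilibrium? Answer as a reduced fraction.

With continuation probability p and discount β, the effective per-period discount factor is βp.
Grim-trigger IC: βp ≥ (24−12)/(24−10) = 6/7.
So p ≥ (6/7)/(9/10) = 20/21.

20/21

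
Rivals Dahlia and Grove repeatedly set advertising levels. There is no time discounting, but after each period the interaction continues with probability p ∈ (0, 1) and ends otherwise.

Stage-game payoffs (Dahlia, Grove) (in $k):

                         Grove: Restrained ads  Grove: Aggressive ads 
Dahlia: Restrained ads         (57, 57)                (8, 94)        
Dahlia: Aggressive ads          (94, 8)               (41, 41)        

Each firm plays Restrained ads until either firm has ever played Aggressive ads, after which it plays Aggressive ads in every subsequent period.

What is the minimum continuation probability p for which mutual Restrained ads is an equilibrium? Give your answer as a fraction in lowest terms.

With no time discounting, the continuation probability p plays the role of the discount factor.
Grim-trigger IC: 57/(1−p) ≥ 94 + 41p/(1−p) ⇒ p ≥ (94−57)/(94−41) = 37/53.

37/53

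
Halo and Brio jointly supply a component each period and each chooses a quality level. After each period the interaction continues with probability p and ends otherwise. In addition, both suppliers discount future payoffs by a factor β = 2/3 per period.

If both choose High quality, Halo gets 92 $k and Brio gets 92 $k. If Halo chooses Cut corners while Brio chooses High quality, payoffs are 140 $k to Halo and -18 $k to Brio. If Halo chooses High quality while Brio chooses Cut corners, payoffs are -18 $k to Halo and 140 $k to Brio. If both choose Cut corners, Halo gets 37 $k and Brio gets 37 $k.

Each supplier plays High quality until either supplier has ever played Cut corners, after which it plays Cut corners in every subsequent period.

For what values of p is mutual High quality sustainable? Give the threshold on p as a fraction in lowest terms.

72/103

Expected continuation weight on next period's payoff is β·p = 2/3·p, which plays the role of the discount factor.
Cooperation requires 2/3·p ≥ (140−92)/(140−37) = 48/103, hence p ≥ 72/103.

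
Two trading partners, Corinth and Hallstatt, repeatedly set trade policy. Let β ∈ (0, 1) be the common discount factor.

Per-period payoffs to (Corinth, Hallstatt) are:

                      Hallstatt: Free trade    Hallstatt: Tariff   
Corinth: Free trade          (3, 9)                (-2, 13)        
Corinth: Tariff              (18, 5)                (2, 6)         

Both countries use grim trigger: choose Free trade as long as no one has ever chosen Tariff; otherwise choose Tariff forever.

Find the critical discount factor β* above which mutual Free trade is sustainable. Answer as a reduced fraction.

15/16

Corinth's threshold: (18−3)/(18−2) = 15/16.
Hallstatt's threshold: (13−9)/(13−6) = 4/7.
15/16 > 4/7, so Corinth binds and β* = 15/16.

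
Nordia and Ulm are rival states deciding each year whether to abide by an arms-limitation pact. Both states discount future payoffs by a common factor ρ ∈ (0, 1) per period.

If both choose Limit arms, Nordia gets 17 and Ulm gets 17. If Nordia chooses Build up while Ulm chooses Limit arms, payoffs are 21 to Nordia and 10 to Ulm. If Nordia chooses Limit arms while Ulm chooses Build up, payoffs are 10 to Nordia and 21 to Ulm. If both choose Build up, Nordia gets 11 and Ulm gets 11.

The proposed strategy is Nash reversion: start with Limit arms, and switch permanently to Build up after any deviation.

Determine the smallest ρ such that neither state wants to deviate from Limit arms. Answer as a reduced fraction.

2/5

17/(1−ρ) ≥ 21 + 11ρ/(1−ρ)
17 ≥ 21 − 10ρ
ρ ≥ 4/10 = 2/5.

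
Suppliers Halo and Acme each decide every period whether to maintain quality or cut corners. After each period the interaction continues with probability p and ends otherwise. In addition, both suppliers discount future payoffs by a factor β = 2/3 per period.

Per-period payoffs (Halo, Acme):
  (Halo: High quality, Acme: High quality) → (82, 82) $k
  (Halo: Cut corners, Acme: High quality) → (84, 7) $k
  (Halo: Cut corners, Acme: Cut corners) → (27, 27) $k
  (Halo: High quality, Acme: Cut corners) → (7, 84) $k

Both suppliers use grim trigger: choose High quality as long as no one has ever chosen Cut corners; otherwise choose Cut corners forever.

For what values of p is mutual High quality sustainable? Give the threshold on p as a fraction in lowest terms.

1/19

With continuation probability p and discount β, the effective per-period discount factor is βp.
Grim-trigger IC: βp ≥ (84−82)/(84−27) = 2/57.
So p ≥ (2/57)/(2/3) = 1/19.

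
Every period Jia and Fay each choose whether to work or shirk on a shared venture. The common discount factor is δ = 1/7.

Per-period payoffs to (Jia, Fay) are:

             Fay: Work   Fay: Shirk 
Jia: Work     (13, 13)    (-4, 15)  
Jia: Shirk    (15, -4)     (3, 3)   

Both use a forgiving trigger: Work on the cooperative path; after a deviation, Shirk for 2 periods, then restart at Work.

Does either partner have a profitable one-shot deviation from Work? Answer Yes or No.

Comparing payoff streams over the 3 periods until play realigns: cooperate → 13(1+δ+…+δ^2); deviate → 15 + 3(δ+…+δ^2).
Cooperation is sustained iff (13−3)(δ+…+δ^2) ≥ 15−13.
δ+…+δ^2 = 1/7·(1−(1/7)^2)/(1−1/7) = 0.1633, and (15−13)/(13−3) = 0.2000.
0.1633 < 0.2000, so cooperation is not sustainable.

Yes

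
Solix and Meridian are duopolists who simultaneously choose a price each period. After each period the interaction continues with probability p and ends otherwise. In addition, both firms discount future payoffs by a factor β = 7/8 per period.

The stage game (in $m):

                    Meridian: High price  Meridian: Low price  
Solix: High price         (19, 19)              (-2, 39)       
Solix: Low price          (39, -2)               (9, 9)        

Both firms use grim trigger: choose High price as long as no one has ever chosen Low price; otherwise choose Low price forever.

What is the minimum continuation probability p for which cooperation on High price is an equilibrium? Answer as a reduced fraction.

With continuation probability p and discount β, the effective per-period discount factor is βp.
Grim-trigger IC: βp ≥ (39−19)/(39−9) = 2/3.
So p ≥ (2/3)/(7/8) = 16/21.

16/21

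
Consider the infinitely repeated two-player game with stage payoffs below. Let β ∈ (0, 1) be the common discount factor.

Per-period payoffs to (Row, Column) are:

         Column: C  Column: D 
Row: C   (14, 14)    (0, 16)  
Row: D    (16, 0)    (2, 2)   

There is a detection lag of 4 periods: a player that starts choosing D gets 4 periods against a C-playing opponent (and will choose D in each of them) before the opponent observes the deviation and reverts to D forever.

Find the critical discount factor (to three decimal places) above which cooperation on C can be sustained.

0.615

The best deviation is to choose D for all 4 undetected periods, earning 16 each, then 2 forever once detected.
Deviation value: 16(1−β^4)/(1−β) + 2β^4/(1−β); cooperation value: 14/(1−β).
IC: 14 ≥ 16(1−β^4) + 2β^4 = 16 − 14β^4.
So β^4 ≥ 2/14 = 1/7, giving β ≥ (1/7)^(1/4) ≈ 0.615.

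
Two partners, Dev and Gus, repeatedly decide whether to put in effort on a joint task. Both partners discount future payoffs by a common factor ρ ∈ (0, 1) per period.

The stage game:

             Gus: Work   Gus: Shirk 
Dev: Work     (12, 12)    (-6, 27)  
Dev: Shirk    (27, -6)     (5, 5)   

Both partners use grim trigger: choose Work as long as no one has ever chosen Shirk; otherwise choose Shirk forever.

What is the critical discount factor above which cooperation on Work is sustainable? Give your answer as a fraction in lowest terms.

15/22

One-period gain from deviating is 27 − 12 = 15. The loss is 12 − 5 = 7 in every subsequent period, with present value 7·ρ/(1−ρ).
Deviation is unprofitable when 7·ρ/(1−ρ) ≥ 15, i.e. ρ/(1−ρ) ≥ 15/7.
Equivalently ρ ≥ 15/(15+7) = 15/22.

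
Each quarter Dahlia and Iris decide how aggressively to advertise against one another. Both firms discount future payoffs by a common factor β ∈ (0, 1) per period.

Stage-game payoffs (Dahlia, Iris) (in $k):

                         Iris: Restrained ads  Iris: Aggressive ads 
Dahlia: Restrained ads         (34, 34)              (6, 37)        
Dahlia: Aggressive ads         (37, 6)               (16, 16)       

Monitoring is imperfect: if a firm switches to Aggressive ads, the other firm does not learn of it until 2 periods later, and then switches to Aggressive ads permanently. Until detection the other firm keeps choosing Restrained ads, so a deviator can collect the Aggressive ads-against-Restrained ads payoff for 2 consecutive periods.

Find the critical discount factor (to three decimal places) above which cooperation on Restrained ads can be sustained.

The best deviation is to choose Aggressive ads for all 2 undetected periods, earning 37 each, then 16 forever once detected.
Deviation value: 37(1−β^2)/(1−β) + 16β^2/(1−β); cooperation value: 34/(1−β).
IC: 34 ≥ 37(1−β^2) + 16β^2 = 37 − 21β^2.
So β^2 ≥ 3/21 = 1/7, giving β ≥ (1/7)^(1/2) ≈ 0.378.

0.378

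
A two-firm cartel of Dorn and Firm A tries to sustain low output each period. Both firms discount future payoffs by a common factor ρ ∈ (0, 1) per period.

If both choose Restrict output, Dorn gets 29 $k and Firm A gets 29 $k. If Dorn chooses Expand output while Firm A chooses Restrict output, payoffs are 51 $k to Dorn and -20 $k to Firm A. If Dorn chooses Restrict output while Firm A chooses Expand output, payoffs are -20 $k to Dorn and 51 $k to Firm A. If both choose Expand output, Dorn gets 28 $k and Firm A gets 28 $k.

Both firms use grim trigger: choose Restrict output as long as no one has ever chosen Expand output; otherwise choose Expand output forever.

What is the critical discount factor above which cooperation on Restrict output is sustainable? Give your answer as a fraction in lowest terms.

Cooperation forever yields 29 each period: 29/(1−ρ).
Deviating yields 51 once, then 28 forever: 51 + 28ρ/(1−ρ).
No profitable deviation requires 29/(1−ρ) ≥ 51 + 28ρ/(1−ρ).
Multiplying by (1−ρ): 29 ≥ 51(1−ρ) + 28ρ = 51 − 23ρ.
So 23ρ ≥ 22, i.e. ρ ≥ 22/23.

22/23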